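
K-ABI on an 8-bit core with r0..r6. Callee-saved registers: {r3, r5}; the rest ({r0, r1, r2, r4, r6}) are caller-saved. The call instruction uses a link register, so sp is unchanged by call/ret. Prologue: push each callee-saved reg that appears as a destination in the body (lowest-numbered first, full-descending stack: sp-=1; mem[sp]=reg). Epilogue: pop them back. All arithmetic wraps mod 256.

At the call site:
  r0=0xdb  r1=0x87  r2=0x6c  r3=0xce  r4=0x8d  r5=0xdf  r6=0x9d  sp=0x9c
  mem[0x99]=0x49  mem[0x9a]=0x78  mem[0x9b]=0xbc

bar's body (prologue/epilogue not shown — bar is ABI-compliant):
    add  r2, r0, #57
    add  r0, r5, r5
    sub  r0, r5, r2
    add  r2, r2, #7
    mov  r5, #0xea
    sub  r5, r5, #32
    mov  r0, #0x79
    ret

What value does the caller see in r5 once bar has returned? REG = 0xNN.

prologue: push r5 → mem[0x9b]=0xdf, sp=0x9b
body[0] add  r2, r0, #57 → r2=0x14
body[1] add  r0, r5, r5 → r0=0xbe
body[2] sub  r0, r5, r2 → r0=0xcb
body[3] add  r2, r2, #7 → r2=0x1b
body[4] mov  r5, #0xea → r5=0xea
body[5] sub  r5, r5, #32 → r5=0xca
body[6] mov  r0, #0x79 → r0=0x79
epilogue: pop r5=0xdf, sp=0x9c
r5 is callee-saved → restored

REG = 0xdf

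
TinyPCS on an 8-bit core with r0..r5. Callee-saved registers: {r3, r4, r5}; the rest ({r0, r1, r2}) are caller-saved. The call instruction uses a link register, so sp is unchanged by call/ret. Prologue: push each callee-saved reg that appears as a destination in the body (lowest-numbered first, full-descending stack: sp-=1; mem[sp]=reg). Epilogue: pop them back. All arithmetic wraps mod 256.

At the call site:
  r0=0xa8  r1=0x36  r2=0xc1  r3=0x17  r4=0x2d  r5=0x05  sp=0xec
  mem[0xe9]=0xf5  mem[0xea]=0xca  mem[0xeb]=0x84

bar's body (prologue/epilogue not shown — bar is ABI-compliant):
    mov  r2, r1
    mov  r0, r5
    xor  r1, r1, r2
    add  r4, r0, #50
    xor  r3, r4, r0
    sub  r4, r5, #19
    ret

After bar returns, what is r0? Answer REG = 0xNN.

prologue: push r3 → mem[0xeb]=0x17, sp=0xeb
prologue: push r4 → mem[0xea]=0x2d, sp=0xea
body[0] mov  r2, r1 → r2=0x36
body[1] mov  r0, r5 → r0=0x05
body[2] xor  r1, r1, r2 → r1=0x00
body[3] add  r4, r0, #50 → r4=0x37
body[4] xor  r3, r4, r0 → r3=0x32
body[5] sub  r4, r5, #19 → r4=0xf2
epilogue: pop r4=0x2d, sp=0xeb
epilogue: pop r3=0x17, sp=0xec
r0 is caller-saved → body value

REG = 0x05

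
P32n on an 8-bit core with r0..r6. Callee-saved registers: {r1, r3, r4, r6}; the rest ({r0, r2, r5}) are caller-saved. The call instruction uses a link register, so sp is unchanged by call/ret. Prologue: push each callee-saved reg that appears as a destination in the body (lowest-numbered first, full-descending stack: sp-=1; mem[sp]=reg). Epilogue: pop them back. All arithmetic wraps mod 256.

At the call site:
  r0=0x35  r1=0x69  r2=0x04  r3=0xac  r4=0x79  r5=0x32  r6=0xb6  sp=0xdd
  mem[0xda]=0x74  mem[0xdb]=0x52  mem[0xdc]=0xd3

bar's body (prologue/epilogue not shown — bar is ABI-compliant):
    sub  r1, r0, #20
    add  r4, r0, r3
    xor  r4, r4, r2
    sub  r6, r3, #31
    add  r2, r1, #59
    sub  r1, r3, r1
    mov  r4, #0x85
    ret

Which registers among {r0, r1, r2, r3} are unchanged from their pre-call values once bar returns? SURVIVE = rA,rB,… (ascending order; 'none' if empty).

prologue: push r1 → mem[0xdc]=0x69, sp=0xdc
prologue: push r4 → mem[0xdb]=0x79, sp=0xdb
prologue: push r6 → mem[0xda]=0xb6, sp=0xda
body[0] sub  r1, r0, #20 → r1=0x21
body[1] add  r4, r0, r3 → r4=0xe1
body[2] xor  r4, r4, r2 → r4=0xe5
body[3] sub  r6, r3, #31 → r6=0x8d
body[4] add  r2, r1, #59 → r2=0x5c
body[5] sub  r1, r3, r1 → r1=0x8b
body[6] mov  r4, #0x85 → r4=0x85
epilogue: pop r6=0xb6, sp=0xdb
epilogue: pop r4=0x79, sp=0xdc
epilogue: pop r1=0x69, sp=0xdd
r0: caller-saved, written=False
r1: callee-saved, written=True
r2: caller-saved, written=True
r3: callee-saved, written=False

SURVIVE = r0,r1,r3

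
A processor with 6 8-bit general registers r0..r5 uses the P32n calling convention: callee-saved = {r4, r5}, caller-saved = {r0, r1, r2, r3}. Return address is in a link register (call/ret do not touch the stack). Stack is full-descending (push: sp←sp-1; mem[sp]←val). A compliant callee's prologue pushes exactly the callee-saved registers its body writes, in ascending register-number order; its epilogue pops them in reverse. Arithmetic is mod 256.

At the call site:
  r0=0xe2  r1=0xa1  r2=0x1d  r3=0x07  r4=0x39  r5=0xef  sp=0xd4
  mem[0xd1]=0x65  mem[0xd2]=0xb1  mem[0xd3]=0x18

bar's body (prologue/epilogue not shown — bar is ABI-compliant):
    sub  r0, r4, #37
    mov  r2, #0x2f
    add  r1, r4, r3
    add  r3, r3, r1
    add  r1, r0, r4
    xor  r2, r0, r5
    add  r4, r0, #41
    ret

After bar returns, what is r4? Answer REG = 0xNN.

prologue: push r4 -> mem[0xd3]=0x39, sp=0xd3
body[0] sub  r0, r4, #37 -> r0=0x14
body[1] mov  r2, #0x2f -> r2=0x2f
body[2] add  r1, r4, r3 -> r1=0x40
body[3] add  r3, r3, r1 -> r3=0x47
body[4] add  r1, r0, r4 -> r1=0x4d
body[5] xor  r2, r0, r5 -> r2=0xfb
body[6] add  r4, r0, #41 -> r4=0x3d
epilogue: pop r4=0x39, sp=0xd4
r4 is callee-saved -> restored

REG = 0x39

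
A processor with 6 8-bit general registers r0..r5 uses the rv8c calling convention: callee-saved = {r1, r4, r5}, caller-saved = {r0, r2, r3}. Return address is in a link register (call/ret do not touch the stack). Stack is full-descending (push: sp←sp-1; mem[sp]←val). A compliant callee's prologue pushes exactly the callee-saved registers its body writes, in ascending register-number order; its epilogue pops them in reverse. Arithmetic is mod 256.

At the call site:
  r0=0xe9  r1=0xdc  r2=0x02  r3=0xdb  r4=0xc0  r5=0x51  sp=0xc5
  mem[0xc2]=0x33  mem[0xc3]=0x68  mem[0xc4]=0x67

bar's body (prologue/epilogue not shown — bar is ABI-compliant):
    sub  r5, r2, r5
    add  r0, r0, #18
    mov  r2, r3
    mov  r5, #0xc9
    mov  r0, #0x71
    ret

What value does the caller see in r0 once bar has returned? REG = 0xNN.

REG = 0x71

prologue: push r5 → mem[0xc4]=0x51, sp=0xc4
body[0] sub  r5, r2, r5 → r5=0xb1
body[1] add  r0, r0, #18 → r0=0xfb
body[2] mov  r2, r3 → r2=0xdb
body[3] mov  r5, #0xc9 → r5=0xc9
body[4] mov  r0, #0x71 → r0=0x71
epilogue: pop r5=0x51, sp=0xc5
r0 is caller-saved → body value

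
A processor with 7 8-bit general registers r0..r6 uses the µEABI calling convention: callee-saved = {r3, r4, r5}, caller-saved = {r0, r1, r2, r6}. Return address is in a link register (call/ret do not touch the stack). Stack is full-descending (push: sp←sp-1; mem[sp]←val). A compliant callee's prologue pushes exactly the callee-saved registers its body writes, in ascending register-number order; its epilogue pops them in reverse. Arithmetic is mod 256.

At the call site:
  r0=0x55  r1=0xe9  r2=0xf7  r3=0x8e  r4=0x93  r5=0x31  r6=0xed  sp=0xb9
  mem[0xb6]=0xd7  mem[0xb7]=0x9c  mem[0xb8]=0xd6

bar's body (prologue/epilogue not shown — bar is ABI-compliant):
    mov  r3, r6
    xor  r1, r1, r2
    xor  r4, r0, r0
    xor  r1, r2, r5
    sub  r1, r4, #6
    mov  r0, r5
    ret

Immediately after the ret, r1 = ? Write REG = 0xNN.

prologue: push r3 → mem[0xb8]=0x8e, sp=0xb8
prologue: push r4 → mem[0xb7]=0x93, sp=0xb7
body[0] mov  r3, r6 → r3=0xed
body[1] xor  r1, r1, r2 → r1=0x1e
body[2] xor  r4, r0, r0 → r4=0x00
body[3] xor  r1, r2, r5 → r1=0xc6
body[4] sub  r1, r4, #6 → r1=0xfa
body[5] mov  r0, r5 → r0=0x31
epilogue: pop r4=0x93, sp=0xb8
epilogue: pop r3=0x8e, sp=0xb9
r1 is caller-saved → body value

REG = 0xfa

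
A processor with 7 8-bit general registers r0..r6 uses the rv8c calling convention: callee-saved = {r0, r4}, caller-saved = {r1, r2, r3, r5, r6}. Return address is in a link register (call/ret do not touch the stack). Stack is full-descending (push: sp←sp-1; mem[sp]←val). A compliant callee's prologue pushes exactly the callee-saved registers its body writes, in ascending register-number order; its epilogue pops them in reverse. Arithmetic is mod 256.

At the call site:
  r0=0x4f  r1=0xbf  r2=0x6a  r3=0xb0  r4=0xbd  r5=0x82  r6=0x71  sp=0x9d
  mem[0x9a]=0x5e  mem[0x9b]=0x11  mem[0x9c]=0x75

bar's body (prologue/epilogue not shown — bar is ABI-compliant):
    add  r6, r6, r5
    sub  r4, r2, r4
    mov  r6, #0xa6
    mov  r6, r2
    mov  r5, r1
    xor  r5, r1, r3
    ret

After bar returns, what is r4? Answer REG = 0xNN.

REG = 0xbd

prologue: push r4 -> mem[0x9c]=0xbd, sp=0x9c
body[0] add  r6, r6, r5 -> r6=0xf3
body[1] sub  r4, r2, r4 -> r4=0xad
body[2] mov  r6, #0xa6 -> r6=0xa6
body[3] mov  r6, r2 -> r6=0x6a
body[4] mov  r5, r1 -> r5=0xbf
body[5] xor  r5, r1, r3 -> r5=0x0f
epilogue: pop r4=0xbd, sp=0x9d
r4 is callee-saved -> restored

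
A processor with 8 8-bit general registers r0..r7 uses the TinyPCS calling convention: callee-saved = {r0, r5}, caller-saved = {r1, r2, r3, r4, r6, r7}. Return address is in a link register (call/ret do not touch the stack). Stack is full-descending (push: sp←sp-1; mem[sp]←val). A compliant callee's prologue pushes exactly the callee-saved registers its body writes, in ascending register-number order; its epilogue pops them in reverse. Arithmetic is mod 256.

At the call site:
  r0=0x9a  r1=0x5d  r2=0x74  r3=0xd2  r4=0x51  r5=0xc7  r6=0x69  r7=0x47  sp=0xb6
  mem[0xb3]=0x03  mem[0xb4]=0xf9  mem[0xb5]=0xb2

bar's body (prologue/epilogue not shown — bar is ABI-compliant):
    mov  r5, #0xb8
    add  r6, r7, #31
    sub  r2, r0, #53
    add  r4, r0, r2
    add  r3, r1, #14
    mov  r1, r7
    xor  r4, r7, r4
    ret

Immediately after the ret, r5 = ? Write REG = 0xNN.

prologue: push r5 → mem[0xb5]=0xc7, sp=0xb5
body[0] mov  r5, #0xb8 → r5=0xb8
body[1] add  r6, r7, #31 → r6=0x66
body[2] sub  r2, r0, #53 → r2=0x65
body[3] add  r4, r0, r2 → r4=0xff
body[4] add  r3, r1, #14 → r3=0x6b
body[5] mov  r1, r7 → r1=0x47
body[6] xor  r4, r7, r4 → r4=0xb8
epilogue: pop r5=0xc7, sp=0xb6
r5 is callee-saved → restored

REG = 0xc7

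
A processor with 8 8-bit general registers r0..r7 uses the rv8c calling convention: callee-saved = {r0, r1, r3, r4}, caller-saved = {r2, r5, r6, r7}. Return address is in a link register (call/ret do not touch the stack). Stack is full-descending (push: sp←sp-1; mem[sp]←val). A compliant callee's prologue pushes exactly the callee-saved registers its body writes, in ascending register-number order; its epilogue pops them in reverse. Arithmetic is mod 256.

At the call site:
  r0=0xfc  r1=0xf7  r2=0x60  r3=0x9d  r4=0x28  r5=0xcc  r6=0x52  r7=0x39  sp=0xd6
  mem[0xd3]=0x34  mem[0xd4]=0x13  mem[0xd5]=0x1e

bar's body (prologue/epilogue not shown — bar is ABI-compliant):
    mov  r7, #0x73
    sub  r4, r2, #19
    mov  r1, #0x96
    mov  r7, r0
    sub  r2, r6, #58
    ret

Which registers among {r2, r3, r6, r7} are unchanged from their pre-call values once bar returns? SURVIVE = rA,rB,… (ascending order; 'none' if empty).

SURVIVE = r3,r6

prologue: push r1 -> mem[0xd5]=0xf7, sp=0xd5
prologue: push r4 -> mem[0xd4]=0x28, sp=0xd4
body[0] mov  r7, #0x73 -> r7=0x73
body[1] sub  r4, r2, #19 -> r4=0x4d
body[2] mov  r1, #0x96 -> r1=0x96
body[3] mov  r7, r0 -> r7=0xfc
body[4] sub  r2, r6, #58 -> r2=0x18
epilogue: pop r4=0x28, sp=0xd5
epilogue: pop r1=0xf7, sp=0xd6
r2: caller-saved, written=True
r3: callee-saved, written=False
r6: caller-saved, written=False
r7: caller-saved, written=True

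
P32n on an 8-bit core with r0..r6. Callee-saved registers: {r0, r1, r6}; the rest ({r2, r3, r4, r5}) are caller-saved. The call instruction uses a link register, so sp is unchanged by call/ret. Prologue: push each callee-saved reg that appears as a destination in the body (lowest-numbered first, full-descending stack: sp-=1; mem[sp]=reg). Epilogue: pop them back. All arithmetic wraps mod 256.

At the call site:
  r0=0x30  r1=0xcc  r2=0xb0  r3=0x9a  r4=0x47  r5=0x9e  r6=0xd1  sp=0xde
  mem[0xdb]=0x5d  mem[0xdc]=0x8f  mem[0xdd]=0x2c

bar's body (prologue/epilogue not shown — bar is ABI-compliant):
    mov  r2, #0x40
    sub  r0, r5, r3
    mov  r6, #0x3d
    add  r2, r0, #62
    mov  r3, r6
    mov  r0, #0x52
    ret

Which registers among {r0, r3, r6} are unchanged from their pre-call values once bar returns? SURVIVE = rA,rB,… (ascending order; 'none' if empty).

SURVIVE = r0,r6

prologue: push r0 -> mem[0xdd]=0x30, sp=0xdd
prologue: push r6 -> mem[0xdc]=0xd1, sp=0xdc
body[0] mov  r2, #0x40 -> r2=0x40
body[1] sub  r0, r5, r3 -> r0=0x04
body[2] mov  r6, #0x3d -> r6=0x3d
body[3] add  r2, r0, #62 -> r2=0x42
body[4] mov  r3, r6 -> r3=0x3d
body[5] mov  r0, #0x52 -> r0=0x52
epilogue: pop r6=0xd1, sp=0xdd
epilogue: pop r0=0x30, sp=0xde
r0: callee-saved, written=True
r3: caller-saved, written=True
r6: callee-saved, written=True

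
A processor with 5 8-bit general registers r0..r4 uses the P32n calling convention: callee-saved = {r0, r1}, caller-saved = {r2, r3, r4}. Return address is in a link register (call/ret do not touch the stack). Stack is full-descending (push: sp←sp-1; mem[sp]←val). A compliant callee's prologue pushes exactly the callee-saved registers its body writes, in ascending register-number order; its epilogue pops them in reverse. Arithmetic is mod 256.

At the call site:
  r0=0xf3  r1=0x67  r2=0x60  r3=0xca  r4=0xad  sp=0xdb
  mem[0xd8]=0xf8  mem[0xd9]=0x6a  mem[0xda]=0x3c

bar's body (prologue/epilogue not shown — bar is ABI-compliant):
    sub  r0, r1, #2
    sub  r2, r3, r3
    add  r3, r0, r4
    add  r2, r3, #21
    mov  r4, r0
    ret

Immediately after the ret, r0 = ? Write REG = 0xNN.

prologue: push r0 -> mem[0xda]=0xf3, sp=0xda
body[0] sub  r0, r1, #2 -> r0=0x65
body[1] sub  r2, r3, r3 -> r2=0x00
body[2] add  r3, r0, r4 -> r3=0x12
body[3] add  r2, r3, #21 -> r2=0x27
body[4] mov  r4, r0 -> r4=0x65
epilogue: pop r0=0xf3, sp=0xdb
r0 is callee-saved -> restored

REG = 0xf3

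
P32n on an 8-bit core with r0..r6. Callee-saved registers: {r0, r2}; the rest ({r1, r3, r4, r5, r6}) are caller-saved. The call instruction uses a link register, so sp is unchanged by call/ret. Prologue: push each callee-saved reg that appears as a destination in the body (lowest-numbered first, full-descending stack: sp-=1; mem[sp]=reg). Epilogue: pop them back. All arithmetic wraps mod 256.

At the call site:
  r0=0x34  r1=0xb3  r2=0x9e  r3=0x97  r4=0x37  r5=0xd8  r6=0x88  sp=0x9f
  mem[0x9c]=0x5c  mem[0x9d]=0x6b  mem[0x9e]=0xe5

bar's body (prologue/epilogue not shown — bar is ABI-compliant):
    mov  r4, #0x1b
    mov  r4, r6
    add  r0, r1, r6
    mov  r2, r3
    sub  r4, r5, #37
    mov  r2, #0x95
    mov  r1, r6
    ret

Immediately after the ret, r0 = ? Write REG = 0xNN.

prologue: push r0 -> mem[0x9e]=0x34, sp=0x9e
prologue: push r2 -> mem[0x9d]=0x9e, sp=0x9d
body[0] mov  r4, #0x1b -> r4=0x1b
body[1] mov  r4, r6 -> r4=0x88
body[2] add  r0, r1, r6 -> r0=0x3b
body[3] mov  r2, r3 -> r2=0x97
body[4] sub  r4, r5, #37 -> r4=0xb3
body[5] mov  r2, #0x95 -> r2=0x95
body[6] mov  r1, r6 -> r1=0x88
epilogue: pop r2=0x9e, sp=0x9e
epilogue: pop r0=0x34, sp=0x9f
r0 is callee-saved -> restored

REG = 0x34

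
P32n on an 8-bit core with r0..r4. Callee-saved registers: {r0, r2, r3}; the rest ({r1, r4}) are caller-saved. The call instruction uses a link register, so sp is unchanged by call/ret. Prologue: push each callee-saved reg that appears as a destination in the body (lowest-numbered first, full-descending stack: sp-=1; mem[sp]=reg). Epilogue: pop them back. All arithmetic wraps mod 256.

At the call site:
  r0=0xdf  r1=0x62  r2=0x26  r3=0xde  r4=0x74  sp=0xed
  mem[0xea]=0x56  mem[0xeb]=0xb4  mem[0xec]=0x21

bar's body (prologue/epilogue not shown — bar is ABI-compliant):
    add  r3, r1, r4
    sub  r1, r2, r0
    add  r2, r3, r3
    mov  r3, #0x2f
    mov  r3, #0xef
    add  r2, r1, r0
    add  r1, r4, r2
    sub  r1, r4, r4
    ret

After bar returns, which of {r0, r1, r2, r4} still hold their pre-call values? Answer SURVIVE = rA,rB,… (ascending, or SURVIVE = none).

prologue: push r2 -> mem[0xec]=0x26, sp=0xec
prologue: push r3 -> mem[0xeb]=0xde, sp=0xeb
body[0] add  r3, r1, r4 -> r3=0xd6
body[1] sub  r1, r2, r0 -> r1=0x47
body[2] add  r2, r3, r3 -> r2=0xac
body[3] mov  r3, #0x2f -> r3=0x2f
body[4] mov  r3, #0xef -> r3=0xef
body[5] add  r2, r1, r0 -> r2=0x26
body[6] add  r1, r4, r2 -> r1=0x9a
body[7] sub  r1, r4, r4 -> r1=0x00
epilogue: pop r3=0xde, sp=0xec
epilogue: pop r2=0x26, sp=0xed
r0: callee-saved, written=False
r1: caller-saved, written=True
r2: callee-saved, written=True
r4: caller-saved, written=False

SURVIVE = r0,r2,r4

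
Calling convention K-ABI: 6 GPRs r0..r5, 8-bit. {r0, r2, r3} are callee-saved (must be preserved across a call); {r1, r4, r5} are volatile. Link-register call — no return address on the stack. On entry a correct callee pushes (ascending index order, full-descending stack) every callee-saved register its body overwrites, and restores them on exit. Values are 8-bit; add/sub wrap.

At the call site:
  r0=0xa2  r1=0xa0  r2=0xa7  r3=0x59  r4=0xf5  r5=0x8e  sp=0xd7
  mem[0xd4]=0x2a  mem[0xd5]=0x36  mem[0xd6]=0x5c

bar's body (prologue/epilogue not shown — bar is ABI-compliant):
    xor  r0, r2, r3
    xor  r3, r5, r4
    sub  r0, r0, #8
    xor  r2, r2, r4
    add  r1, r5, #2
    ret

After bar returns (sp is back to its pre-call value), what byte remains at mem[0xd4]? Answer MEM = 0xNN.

prologue: push r0 -> mem[0xd6]=0xa2, sp=0xd6
prologue: push r2 -> mem[0xd5]=0xa7, sp=0xd5
prologue: push r3 -> mem[0xd4]=0x59, sp=0xd4
body[0] xor  r0, r2, r3 -> r0=0xfe
body[1] xor  r3, r5, r4 -> r3=0x7b
body[2] sub  r0, r0, #8 -> r0=0xf6
body[3] xor  r2, r2, r4 -> r2=0x52
body[4] add  r1, r5, #2 -> r1=0x90
epilogue: pop r3=0x59, sp=0xd5
epilogue: pop r2=0xa7, sp=0xd6
epilogue: pop r0=0xa2, sp=0xd7
prologue pushed ['r0', 'r2', 'r3'] at ['0xd6', '0xd5', '0xd4']

MEM = 0x59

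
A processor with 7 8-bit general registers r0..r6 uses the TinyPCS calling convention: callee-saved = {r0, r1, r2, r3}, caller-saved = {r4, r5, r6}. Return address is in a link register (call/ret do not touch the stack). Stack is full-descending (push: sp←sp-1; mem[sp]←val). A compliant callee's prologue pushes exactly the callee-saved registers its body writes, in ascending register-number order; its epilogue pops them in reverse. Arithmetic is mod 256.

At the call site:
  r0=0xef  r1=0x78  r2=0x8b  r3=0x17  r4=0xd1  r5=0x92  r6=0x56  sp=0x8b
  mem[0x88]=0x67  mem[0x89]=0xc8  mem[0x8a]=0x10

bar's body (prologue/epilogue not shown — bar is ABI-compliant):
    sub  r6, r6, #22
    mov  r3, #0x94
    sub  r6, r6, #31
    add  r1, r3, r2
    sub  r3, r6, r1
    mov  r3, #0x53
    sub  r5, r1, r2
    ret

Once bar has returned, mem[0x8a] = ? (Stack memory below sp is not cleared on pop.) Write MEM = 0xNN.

MEM = 0x78

prologue: push r1 -> mem[0x8a]=0x78, sp=0x8a
prologue: push r3 -> mem[0x89]=0x17, sp=0x89
body[0] sub  r6, r6, #22 -> r6=0x40
body[1] mov  r3, #0x94 -> r3=0x94
body[2] sub  r6, r6, #31 -> r6=0x21
body[3] add  r1, r3, r2 -> r1=0x1f
body[4] sub  r3, r6, r1 -> r3=0x02
body[5] mov  r3, #0x53 -> r3=0x53
body[6] sub  r5, r1, r2 -> r5=0x94
epilogue: pop r3=0x17, sp=0x8a
epilogue: pop r1=0x78, sp=0x8b
prologue pushed ['r1', 'r3'] at ['0x8a', '0x89']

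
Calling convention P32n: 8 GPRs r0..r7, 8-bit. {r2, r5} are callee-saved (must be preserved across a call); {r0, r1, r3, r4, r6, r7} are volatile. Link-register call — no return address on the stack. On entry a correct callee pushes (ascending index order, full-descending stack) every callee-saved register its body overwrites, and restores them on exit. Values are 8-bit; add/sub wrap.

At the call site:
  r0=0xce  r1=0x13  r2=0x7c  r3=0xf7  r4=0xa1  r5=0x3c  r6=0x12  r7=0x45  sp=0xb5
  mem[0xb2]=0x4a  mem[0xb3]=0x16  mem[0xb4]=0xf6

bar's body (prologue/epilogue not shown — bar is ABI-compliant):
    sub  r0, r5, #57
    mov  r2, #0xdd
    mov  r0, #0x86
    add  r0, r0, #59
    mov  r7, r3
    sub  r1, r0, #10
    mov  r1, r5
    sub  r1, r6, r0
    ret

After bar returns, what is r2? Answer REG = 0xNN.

prologue: push r2 → mem[0xb4]=0x7c, sp=0xb4
body[0] sub  r0, r5, #57 → r0=0x03
body[1] mov  r2, #0xdd → r2=0xdd
body[2] mov  r0, #0x86 → r0=0x86
body[3] add  r0, r0, #59 → r0=0xc1
body[4] mov  r7, r3 → r7=0xf7
body[5] sub  r1, r0, #10 → r1=0xb7
body[6] mov  r1, r5 → r1=0x3c
body[7] sub  r1, r6, r0 → r1=0x51
epilogue: pop r2=0x7c, sp=0xb5
r2 is callee-saved → restored

REG = 0x7c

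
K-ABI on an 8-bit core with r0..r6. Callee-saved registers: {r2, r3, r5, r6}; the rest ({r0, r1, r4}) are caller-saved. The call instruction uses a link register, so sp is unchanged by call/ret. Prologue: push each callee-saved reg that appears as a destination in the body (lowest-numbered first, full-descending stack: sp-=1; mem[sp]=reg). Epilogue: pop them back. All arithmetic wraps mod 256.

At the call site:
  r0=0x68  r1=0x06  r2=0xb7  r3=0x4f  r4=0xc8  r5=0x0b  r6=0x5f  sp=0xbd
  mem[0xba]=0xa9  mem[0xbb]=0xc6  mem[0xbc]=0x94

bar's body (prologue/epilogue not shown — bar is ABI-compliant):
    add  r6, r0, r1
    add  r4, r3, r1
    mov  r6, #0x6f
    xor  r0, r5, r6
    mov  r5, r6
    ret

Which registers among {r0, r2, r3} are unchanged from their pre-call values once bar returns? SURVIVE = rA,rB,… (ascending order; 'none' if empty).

prologue: push r5 → mem[0xbc]=0x0b, sp=0xbc
prologue: push r6 → mem[0xbb]=0x5f, sp=0xbb
body[0] add  r6, r0, r1 → r6=0x6e
body[1] add  r4, r3, r1 → r4=0x55
body[2] mov  r6, #0x6f → r6=0x6f
body[3] xor  r0, r5, r6 → r0=0x64
body[4] mov  r5, r6 → r5=0x6f
epilogue: pop r6=0x5f, sp=0xbc
epilogue: pop r5=0x0b, sp=0xbd
r0: caller-saved, written=True
r2: callee-saved, written=False
r3: callee-saved, written=False

SURVIVE = r2,r3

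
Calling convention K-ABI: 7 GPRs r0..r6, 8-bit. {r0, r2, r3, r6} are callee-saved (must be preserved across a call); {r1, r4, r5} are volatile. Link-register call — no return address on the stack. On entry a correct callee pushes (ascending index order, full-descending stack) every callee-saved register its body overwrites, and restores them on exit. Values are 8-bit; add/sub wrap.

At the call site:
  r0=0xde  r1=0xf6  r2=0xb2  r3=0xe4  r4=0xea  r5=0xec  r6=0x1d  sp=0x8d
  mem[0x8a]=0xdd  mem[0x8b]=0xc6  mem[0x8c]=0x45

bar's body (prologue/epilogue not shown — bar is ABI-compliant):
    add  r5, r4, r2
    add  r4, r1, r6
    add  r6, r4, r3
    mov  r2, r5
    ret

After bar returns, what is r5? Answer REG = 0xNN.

prologue: push r2 -> mem[0x8c]=0xb2, sp=0x8c
prologue: push r6 -> mem[0x8b]=0x1d, sp=0x8b
body[0] add  r5, r4, r2 -> r5=0x9c
body[1] add  r4, r1, r6 -> r4=0x13
body[2] add  r6, r4, r3 -> r6=0xf7
body[3] mov  r2, r5 -> r2=0x9c
epilogue: pop r6=0x1d, sp=0x8c
epilogue: pop r2=0xb2, sp=0x8d
r5 is caller-saved -> body value

REG = 0x9c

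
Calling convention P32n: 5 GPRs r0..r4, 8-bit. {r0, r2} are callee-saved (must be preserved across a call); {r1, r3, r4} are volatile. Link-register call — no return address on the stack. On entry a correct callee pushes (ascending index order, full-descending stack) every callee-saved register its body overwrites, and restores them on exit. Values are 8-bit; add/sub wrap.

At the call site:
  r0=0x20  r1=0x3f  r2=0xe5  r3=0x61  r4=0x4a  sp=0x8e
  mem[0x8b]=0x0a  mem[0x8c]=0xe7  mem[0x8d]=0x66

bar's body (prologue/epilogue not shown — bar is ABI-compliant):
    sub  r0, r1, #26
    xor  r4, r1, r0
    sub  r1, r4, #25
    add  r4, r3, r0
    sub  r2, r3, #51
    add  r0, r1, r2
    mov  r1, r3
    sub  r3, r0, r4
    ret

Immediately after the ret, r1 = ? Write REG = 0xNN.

REG = 0x61

prologue: push r0 -> mem[0x8d]=0x20, sp=0x8d
prologue: push r2 -> mem[0x8c]=0xe5, sp=0x8c
body[0] sub  r0, r1, #26 -> r0=0x25
body[1] xor  r4, r1, r0 -> r4=0x1a
body[2] sub  r1, r4, #25 -> r1=0x01
body[3] add  r4, r3, r0 -> r4=0x86
body[4] sub  r2, r3, #51 -> r2=0x2e
body[5] add  r0, r1, r2 -> r0=0x2f
body[6] mov  r1, r3 -> r1=0x61
body[7] sub  r3, r0, r4 -> r3=0xa9
epilogue: pop r2=0xe5, sp=0x8d
epilogue: pop r0=0x20, sp=0x8e
r1 is caller-saved -> body value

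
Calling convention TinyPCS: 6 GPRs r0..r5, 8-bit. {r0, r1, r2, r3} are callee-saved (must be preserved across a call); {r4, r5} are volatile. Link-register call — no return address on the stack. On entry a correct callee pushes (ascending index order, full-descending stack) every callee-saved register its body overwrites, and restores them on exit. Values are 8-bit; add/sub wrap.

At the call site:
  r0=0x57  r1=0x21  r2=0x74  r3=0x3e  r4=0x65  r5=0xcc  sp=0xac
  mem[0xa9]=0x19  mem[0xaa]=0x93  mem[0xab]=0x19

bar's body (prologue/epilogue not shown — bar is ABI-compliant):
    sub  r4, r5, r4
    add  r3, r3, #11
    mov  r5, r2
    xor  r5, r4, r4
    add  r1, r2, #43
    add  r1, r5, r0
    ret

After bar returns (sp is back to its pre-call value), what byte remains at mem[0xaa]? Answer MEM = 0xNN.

prologue: push r1 -> mem[0xab]=0x21, sp=0xab
prologue: push r3 -> mem[0xaa]=0x3e, sp=0xaa
body[0] sub  r4, r5, r4 -> r4=0x67
body[1] add  r3, r3, #11 -> r3=0x49
body[2] mov  r5, r2 -> r5=0x74
body[3] xor  r5, r4, r4 -> r5=0x00
body[4] add  r1, r2, #43 -> r1=0x9f
body[5] add  r1, r5, r0 -> r1=0x57
epilogue: pop r3=0x3e, sp=0xab
epilogue: pop r1=0x21, sp=0xac
prologue pushed ['r1', 'r3'] at ['0xab', '0xaa']

MEM = 0x3e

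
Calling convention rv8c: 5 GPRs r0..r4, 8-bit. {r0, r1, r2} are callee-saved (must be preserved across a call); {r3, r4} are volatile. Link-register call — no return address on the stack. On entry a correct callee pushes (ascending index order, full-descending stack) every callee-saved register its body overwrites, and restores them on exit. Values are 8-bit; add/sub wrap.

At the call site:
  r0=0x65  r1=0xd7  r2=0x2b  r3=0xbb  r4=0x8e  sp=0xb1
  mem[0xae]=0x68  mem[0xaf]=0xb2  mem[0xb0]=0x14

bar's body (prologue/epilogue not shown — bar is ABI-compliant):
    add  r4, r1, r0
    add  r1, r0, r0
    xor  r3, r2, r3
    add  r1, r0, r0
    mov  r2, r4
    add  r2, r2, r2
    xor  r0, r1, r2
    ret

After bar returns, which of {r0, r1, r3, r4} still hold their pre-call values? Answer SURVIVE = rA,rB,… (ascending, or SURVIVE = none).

SURVIVE = r0,r1

prologue: push r0 → mem[0xb0]=0x65, sp=0xb0
prologue: push r1 → mem[0xaf]=0xd7, sp=0xaf
prologue: push r2 → mem[0xae]=0x2b, sp=0xae
body[0] add  r4, r1, r0 → r4=0x3c
body[1] add  r1, r0, r0 → r1=0xca
body[2] xor  r3, r2, r3 → r3=0x90
body[3] add  r1, r0, r0 → r1=0xca
body[4] mov  r2, r4 → r2=0x3c
body[5] add  r2, r2, r2 → r2=0x78
body[6] xor  r0, r1, r2 → r0=0xb2
epilogue: pop r2=0x2b, sp=0xaf
epilogue: pop r1=0xd7, sp=0xb0
epilogue: pop r0=0x65, sp=0xb1
r0: callee-saved, written=True
r1: callee-saved, written=True
r3: caller-saved, written=True
r4: caller-saved, written=True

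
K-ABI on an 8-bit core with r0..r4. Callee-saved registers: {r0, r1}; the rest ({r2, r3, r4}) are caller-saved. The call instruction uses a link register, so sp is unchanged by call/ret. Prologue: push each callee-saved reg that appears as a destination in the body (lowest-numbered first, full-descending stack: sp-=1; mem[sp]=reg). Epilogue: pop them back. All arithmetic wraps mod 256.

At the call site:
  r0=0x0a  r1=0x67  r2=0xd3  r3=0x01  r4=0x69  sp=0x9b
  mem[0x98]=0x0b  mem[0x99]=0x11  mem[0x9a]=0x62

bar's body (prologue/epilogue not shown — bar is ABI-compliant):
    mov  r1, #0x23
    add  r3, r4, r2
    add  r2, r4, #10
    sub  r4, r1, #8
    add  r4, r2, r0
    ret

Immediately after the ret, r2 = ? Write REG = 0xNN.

prologue: push r1 → mem[0x9a]=0x67, sp=0x9a
body[0] mov  r1, #0x23 → r1=0x23
body[1] add  r3, r4, r2 → r3=0x3c
body[2] add  r2, r4, #10 → r2=0x73
body[3] sub  r4, r1, #8 → r4=0x1b
body[4] add  r4, r2, r0 → r4=0x7d
epilogue: pop r1=0x67, sp=0x9b
r2 is caller-saved → body value

REG = 0x73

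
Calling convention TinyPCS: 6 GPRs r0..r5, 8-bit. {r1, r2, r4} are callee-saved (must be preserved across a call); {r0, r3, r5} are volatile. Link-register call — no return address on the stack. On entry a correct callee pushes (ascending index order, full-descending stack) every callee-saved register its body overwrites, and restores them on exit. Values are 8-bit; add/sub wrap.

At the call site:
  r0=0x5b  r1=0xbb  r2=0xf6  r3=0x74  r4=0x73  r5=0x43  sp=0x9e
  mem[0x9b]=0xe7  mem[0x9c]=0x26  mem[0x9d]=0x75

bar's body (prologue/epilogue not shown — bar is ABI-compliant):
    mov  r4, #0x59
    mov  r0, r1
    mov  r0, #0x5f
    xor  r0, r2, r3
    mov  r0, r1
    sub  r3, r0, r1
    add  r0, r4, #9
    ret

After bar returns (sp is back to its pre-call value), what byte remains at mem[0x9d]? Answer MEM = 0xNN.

MEM = 0x73

prologue: push r4 → mem[0x9d]=0x73, sp=0x9d
body[0] mov  r4, #0x59 → r4=0x59
body[1] mov  r0, r1 → r0=0xbb
body[2] mov  r0, #0x5f → r0=0x5f
body[3] xor  r0, r2, r3 → r0=0x82
body[4] mov  r0, r1 → r0=0xbb
body[5] sub  r3, r0, r1 → r3=0x00
body[6] add  r0, r4, #9 → r0=0x62
epilogue: pop r4=0x73, sp=0x9e
prologue pushed ['r4'] at ['0x9d']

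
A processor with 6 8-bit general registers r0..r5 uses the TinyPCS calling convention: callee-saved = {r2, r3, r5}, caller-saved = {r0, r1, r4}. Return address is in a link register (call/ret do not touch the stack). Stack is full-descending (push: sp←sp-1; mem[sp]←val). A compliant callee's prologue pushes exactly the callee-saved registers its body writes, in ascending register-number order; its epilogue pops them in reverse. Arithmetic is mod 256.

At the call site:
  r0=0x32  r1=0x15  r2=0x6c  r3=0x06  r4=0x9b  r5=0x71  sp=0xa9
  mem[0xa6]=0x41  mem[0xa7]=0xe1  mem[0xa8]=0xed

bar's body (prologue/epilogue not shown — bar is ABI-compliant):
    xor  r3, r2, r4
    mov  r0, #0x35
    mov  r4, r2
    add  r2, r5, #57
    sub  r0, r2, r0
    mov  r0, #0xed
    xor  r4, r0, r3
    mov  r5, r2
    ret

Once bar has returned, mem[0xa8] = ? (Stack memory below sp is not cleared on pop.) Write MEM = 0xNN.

prologue: push r2 -> mem[0xa8]=0x6c, sp=0xa8
prologue: push r3 -> mem[0xa7]=0x06, sp=0xa7
prologue: push r5 -> mem[0xa6]=0x71, sp=0xa6
body[0] xor  r3, r2, r4 -> r3=0xf7
body[1] mov  r0, #0x35 -> r0=0x35
body[2] mov  r4, r2 -> r4=0x6c
body[3] add  r2, r5, #57 -> r2=0xaa
body[4] sub  r0, r2, r0 -> r0=0x75
body[5] mov  r0, #0xed -> r0=0xed
body[6] xor  r4, r0, r3 -> r4=0x1a
body[7] mov  r5, r2 -> r5=0xaa
epilogue: pop r5=0x71, sp=0xa7
epilogue: pop r3=0x06, sp=0xa8
epilogue: pop r2=0x6c, sp=0xa9
prologue pushed ['r2', 'r3', 'r5'] at ['0xa8', '0xa7', '0xa6']

MEM = 0x6c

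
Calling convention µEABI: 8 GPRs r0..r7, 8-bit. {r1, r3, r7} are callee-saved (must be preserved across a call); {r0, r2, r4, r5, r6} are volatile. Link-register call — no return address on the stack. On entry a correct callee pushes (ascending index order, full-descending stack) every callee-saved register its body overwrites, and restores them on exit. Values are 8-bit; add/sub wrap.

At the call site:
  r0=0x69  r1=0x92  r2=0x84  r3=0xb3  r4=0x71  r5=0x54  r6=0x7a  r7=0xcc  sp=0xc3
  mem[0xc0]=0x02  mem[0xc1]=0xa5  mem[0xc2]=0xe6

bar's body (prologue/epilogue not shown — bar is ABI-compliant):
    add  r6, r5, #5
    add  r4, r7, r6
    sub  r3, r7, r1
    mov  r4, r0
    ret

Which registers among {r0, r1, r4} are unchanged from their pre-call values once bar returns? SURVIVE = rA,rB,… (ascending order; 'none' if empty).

prologue: push r3 → mem[0xc2]=0xb3, sp=0xc2
body[0] add  r6, r5, #5 → r6=0x59
body[1] add  r4, r7, r6 → r4=0x25
body[2] sub  r3, r7, r1 → r3=0x3a
body[3] mov  r4, r0 → r4=0x69
epilogue: pop r3=0xb3, sp=0xc3
r0: caller-saved, written=False
r1: callee-saved, written=False
r4: caller-saved, written=True

SURVIVE = r0,r1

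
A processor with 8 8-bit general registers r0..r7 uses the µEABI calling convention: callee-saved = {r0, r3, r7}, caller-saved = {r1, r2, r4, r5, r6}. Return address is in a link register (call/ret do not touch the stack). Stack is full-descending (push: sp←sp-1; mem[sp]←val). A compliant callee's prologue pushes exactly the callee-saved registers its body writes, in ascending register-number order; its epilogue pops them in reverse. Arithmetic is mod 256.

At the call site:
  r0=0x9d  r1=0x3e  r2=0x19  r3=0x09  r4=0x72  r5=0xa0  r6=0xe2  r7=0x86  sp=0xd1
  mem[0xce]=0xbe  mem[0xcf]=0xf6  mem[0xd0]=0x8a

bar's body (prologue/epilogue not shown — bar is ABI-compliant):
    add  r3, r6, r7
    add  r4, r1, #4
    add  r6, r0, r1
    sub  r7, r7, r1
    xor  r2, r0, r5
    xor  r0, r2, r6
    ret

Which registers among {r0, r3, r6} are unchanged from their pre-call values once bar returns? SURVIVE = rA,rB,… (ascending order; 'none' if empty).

prologue: push r0 -> mem[0xd0]=0x9d, sp=0xd0
prologue: push r3 -> mem[0xcf]=0x09, sp=0xcf
prologue: push r7 -> mem[0xce]=0x86, sp=0xce
body[0] add  r3, r6, r7 -> r3=0x68
body[1] add  r4, r1, #4 -> r4=0x42
body[2] add  r6, r0, r1 -> r6=0xdb
body[3] sub  r7, r7, r1 -> r7=0x48
body[4] xor  r2, r0, r5 -> r2=0x3d
body[5] xor  r0, r2, r6 -> r0=0xe6
epilogue: pop r7=0x86, sp=0xcf
epilogue: pop r3=0x09, sp=0xd0
epilogue: pop r0=0x9d, sp=0xd1
r0: callee-saved, written=True
r3: callee-saved, written=True
r6: caller-saved, written=True

SURVIVE = r0,r3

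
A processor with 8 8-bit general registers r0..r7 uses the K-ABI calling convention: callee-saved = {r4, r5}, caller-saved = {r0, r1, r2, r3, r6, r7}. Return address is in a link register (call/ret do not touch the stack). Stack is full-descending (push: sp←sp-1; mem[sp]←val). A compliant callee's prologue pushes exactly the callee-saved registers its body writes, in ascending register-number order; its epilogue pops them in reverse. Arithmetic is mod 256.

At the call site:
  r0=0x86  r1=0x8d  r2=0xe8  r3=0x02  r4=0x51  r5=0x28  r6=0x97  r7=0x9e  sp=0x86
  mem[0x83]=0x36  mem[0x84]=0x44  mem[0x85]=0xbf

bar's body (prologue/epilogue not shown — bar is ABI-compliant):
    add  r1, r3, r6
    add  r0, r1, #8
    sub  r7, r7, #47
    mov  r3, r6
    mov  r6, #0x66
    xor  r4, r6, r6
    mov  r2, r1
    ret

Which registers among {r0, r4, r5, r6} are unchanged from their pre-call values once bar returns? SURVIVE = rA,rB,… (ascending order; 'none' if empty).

SURVIVE = r4,r5

prologue: push r4 -> mem[0x85]=0x51, sp=0x85
body[0] add  r1, r3, r6 -> r1=0x99
body[1] add  r0, r1, #8 -> r0=0xa1
body[2] sub  r7, r7, #47 -> r7=0x6f
body[3] mov  r3, r6 -> r3=0x97
body[4] mov  r6, #0x66 -> r6=0x66
body[5] xor  r4, r6, r6 -> r4=0x00
body[6] mov  r2, r1 -> r2=0x99
epilogue: pop r4=0x51, sp=0x86
r0: caller-saved, written=True
r4: callee-saved, written=True
r5: callee-saved, written=False
r6: caller-saved, written=True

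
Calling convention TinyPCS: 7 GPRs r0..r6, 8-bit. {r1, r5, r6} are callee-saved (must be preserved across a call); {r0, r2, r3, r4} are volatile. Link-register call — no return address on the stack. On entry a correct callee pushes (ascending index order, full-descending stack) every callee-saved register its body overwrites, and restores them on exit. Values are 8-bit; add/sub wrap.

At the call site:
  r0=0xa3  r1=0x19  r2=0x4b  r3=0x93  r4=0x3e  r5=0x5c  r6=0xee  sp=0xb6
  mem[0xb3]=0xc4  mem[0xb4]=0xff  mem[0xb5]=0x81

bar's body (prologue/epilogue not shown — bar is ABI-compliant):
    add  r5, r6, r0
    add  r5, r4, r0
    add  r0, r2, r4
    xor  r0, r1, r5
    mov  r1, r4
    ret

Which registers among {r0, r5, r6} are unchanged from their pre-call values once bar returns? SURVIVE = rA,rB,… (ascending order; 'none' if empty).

SURVIVE = r5,r6

prologue: push r1 → mem[0xb5]=0x19, sp=0xb5
prologue: push r5 → mem[0xb4]=0x5c, sp=0xb4
body[0] add  r5, r6, r0 → r5=0x91
body[1] add  r5, r4, r0 → r5=0xe1
body[2] add  r0, r2, r4 → r0=0x89
body[3] xor  r0, r1, r5 → r0=0xf8
body[4] mov  r1, r4 → r1=0x3e
epilogue: pop r5=0x5c, sp=0xb5
epilogue: pop r1=0x19, sp=0xb6
r0: caller-saved, written=True
r5: callee-saved, written=True
r6: callee-saved, written=False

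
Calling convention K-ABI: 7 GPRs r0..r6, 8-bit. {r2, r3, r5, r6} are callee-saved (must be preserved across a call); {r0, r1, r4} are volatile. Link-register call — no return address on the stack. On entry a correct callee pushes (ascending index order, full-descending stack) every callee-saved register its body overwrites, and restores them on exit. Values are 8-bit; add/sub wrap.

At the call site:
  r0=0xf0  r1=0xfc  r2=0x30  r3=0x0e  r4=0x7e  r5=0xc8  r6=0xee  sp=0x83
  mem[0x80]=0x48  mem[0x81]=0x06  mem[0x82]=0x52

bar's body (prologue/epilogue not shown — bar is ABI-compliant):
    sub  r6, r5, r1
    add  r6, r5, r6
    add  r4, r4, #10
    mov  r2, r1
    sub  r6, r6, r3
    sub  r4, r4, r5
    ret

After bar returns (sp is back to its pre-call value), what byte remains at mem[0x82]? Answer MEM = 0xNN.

prologue: push r2 -> mem[0x82]=0x30, sp=0x82
prologue: push r6 -> mem[0x81]=0xee, sp=0x81
body[0] sub  r6, r5, r1 -> r6=0xcc
body[1] add  r6, r5, r6 -> r6=0x94
body[2] add  r4, r4, #10 -> r4=0x88
body[3] mov  r2, r1 -> r2=0xfc
body[4] sub  r6, r6, r3 -> r6=0x86
body[5] sub  r4, r4, r5 -> r4=0xc0
epilogue: pop r6=0xee, sp=0x82
epilogue: pop r2=0x30, sp=0x83
prologue pushed ['r2', 'r6'] at ['0x82', '0x81']

MEM = 0x30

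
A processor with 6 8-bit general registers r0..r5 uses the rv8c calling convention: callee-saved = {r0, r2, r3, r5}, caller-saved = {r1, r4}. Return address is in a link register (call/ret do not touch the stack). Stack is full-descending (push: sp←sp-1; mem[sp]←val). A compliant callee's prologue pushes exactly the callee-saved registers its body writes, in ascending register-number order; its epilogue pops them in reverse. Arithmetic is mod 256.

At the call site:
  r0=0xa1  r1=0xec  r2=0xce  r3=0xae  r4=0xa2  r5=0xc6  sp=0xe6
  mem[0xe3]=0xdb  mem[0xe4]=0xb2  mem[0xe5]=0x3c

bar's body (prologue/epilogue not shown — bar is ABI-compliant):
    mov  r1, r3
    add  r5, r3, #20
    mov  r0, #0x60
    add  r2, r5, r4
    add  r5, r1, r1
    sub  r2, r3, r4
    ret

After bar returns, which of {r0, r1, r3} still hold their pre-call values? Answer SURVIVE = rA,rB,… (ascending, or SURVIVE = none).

SURVIVE = r0,r3

prologue: push r0 -> mem[0xe5]=0xa1, sp=0xe5
prologue: push r2 -> mem[0xe4]=0xce, sp=0xe4
prologue: push r5 -> mem[0xe3]=0xc6, sp=0xe3
body[0] mov  r1, r3 -> r1=0xae
body[1] add  r5, r3, #20 -> r5=0xc2
body[2] mov  r0, #0x60 -> r0=0x60
body[3] add  r2, r5, r4 -> r2=0x64
body[4] add  r5, r1, r1 -> r5=0x5c
body[5] sub  r2, r3, r4 -> r2=0x0c
epilogue: pop r5=0xc6, sp=0xe4
epilogue: pop r2=0xce, sp=0xe5
epilogue: pop r0=0xa1, sp=0xe6
r0: callee-saved, written=True
r1: caller-saved, written=True
r3: callee-saved, written=False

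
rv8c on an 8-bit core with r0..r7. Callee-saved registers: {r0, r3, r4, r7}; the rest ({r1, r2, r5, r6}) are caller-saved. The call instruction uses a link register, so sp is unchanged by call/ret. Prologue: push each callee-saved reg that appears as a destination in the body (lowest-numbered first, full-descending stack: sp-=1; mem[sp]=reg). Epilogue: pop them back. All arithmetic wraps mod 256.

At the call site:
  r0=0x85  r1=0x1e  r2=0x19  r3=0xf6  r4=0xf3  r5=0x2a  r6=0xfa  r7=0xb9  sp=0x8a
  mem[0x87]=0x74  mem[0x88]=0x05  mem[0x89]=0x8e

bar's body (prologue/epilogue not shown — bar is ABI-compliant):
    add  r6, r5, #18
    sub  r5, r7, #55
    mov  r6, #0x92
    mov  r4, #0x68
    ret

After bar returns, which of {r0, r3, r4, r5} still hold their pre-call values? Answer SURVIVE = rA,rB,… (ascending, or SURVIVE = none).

prologue: push r4 → mem[0x89]=0xf3, sp=0x89
body[0] add  r6, r5, #18 → r6=0x3c
body[1] sub  r5, r7, #55 → r5=0x82
body[2] mov  r6, #0x92 → r6=0x92
body[3] mov  r4, #0x68 → r4=0x68
epilogue: pop r4=0xf3, sp=0x8a
r0: callee-saved, written=False
r3: callee-saved, written=False
r4: callee-saved, written=True
r5: caller-saved, written=True

SURVIVE = r0,r3,r4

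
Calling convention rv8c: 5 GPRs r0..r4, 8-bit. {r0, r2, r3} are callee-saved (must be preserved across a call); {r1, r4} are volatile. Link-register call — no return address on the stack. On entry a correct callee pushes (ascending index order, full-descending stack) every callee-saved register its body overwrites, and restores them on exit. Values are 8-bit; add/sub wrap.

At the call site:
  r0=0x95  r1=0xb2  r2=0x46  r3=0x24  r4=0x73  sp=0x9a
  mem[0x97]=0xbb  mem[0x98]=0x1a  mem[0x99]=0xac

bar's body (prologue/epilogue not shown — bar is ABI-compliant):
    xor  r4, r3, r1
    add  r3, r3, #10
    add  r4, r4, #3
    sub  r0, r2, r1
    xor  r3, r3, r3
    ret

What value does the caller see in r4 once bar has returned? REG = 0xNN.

REG = 0x99

prologue: push r0 -> mem[0x99]=0x95, sp=0x99
prologue: push r3 -> mem[0x98]=0x24, sp=0x98
body[0] xor  r4, r3, r1 -> r4=0x96
body[1] add  r3, r3, #10 -> r3=0x2e
body[2] add  r4, r4, #3 -> r4=0x99
body[3] sub  r0, r2, r1 -> r0=0x94
body[4] xor  r3, r3, r3 -> r3=0x00
epilogue: pop r3=0x24, sp=0x99
epilogue: pop r0=0x95, sp=0x9a
r4 is caller-saved -> body value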